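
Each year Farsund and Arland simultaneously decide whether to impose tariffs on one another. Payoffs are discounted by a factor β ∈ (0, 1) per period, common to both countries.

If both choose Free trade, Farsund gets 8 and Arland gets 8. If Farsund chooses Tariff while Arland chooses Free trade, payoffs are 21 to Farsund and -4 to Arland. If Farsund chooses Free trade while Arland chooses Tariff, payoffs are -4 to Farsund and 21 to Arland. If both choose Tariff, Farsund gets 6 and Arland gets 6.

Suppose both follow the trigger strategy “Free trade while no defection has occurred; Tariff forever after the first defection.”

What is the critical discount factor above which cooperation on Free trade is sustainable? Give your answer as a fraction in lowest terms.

13/15

One-period gain from deviating is 21 − 8 = 13. The loss is 8 − 6 = 2 in every subsequent period, with present value 2·β/(1−β).
Deviation is unprofitable when 2·β/(1−β) ≥ 13, i.e. β/(1−β) ≥ 13/2.
Equivalently β ≥ 13/(13+2) = 13/15.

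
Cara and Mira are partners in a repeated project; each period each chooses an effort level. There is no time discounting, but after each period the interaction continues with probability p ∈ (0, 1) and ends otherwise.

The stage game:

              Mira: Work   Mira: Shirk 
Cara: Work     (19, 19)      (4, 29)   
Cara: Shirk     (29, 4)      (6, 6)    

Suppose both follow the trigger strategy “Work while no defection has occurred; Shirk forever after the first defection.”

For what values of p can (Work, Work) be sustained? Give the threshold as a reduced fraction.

With no time discounting, the continuation probability p plays the role of the discount factor.
Grim-trigger IC: 19/(1−p) ≥ 29 + 6p/(1−p) ⇒ p ≥ (29−19)/(29−6) = 10/23.

10/23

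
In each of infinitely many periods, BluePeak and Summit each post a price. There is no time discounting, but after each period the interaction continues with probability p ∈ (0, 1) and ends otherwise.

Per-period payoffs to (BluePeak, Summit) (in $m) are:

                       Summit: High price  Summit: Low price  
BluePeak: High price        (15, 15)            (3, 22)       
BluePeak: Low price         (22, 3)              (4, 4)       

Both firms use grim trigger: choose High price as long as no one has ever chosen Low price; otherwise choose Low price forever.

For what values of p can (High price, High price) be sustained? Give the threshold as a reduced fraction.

7/18

With no time discounting, the continuation probability p plays the role of the discount factor.
Grim-trigger IC: 15/(1−p) ≥ 22 + 4p/(1−p) ⇒ p ≥ (22−15)/(22−4) = 7/18.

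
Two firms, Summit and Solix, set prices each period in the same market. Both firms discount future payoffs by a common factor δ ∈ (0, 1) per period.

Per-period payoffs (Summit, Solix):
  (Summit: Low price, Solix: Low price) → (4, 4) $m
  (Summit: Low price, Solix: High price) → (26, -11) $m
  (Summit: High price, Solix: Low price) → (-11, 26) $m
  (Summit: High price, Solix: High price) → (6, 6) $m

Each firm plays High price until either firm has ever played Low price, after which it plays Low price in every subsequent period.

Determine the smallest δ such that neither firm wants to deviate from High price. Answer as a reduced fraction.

One-period gain from deviating is 26 − 6 = 20. The loss is 6 − 4 = 2 in every subsequent period, with present value 2·δ/(1−δ).
Deviation is unprofitable when 2·δ/(1−δ) ≥ 20, i.e. δ/(1−δ) ≥ 10.
Equivalently δ ≥ 20/(20+2) = 10/11.

10/11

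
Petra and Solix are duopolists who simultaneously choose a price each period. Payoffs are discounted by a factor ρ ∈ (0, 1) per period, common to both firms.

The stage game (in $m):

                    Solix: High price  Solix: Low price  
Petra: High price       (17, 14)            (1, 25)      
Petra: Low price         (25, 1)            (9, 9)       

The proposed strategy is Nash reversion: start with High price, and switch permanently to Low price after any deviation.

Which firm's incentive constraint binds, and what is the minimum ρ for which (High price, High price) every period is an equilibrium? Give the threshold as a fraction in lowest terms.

Solix; ρ ≥ 11/16

Petra: cooperation gives 17 each period; deviation gives 25 once then 9 forever.
  17/(1−ρ) ≥ 25 + 9ρ/(1−ρ) ⇒ ρ ≥ 8/16 = 1/2.
Solix: cooperation gives 14 each period; deviation gives 25 once then 9 forever.
  ρ ≥ 11/16.
Both must hold, so the binding constraint is Solix's: ρ ≥ 11/16.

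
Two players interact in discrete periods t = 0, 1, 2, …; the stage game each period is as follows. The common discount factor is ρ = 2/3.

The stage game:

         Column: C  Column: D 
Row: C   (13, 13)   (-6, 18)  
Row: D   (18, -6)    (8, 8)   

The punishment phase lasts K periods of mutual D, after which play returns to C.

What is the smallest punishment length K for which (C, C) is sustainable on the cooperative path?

No profitable deviation requires (13−8)(ρ+…+ρ^K) ≥ 18−13, i.e. ρ+…+ρ^K ≥ 1 ≈ 1.0000.
With ρ = 2/3, the partial sums are K=1: 0.6667, K=2: 1.1111.
K = 2 is the first length at which the sum reaches 1.0000.

2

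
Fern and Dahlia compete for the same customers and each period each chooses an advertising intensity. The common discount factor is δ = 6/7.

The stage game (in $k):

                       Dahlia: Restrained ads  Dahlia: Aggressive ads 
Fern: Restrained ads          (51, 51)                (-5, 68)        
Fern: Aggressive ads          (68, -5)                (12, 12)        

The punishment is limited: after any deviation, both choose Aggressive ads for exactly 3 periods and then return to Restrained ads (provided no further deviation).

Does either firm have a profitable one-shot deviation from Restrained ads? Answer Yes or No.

No

IC: δ+…+δ^3 ≥ (68−51)/(51−12) = 17/39.
At δ = 6/7: partial sum = 2.2216 ≥ 0.4359. Cooperation sustainable.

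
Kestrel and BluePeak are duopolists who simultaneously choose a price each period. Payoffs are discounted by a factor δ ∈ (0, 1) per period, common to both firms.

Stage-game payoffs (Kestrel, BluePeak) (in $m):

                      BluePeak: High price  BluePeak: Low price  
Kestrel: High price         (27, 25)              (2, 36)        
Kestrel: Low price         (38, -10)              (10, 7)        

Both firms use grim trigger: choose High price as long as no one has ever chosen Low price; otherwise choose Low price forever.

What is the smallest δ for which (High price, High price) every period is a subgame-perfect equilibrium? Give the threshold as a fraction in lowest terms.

11/28

Kestrel's threshold: (38−27)/(38−10) = 11/28.
BluePeak's threshold: (36−25)/(36−7) = 11/29.
11/28 > 11/29, so Kestrel binds and δ* = 11/28.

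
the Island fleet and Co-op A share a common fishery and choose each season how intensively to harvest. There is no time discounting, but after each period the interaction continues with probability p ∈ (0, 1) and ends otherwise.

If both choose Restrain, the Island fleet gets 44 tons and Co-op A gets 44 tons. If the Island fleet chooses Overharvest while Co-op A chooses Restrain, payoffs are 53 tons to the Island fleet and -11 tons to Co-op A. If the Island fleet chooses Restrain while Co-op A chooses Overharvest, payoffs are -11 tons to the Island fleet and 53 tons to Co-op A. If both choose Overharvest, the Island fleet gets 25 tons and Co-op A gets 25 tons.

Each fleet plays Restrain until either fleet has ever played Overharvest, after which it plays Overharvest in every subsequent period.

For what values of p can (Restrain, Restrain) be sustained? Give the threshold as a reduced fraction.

9/28

With no time discounting, the continuation probability p plays the role of the discount factor.
Grim-trigger IC: 44/(1−p) ≥ 53 + 25p/(1−p) ⇒ p ≥ (53−44)/(53−25) = 9/28.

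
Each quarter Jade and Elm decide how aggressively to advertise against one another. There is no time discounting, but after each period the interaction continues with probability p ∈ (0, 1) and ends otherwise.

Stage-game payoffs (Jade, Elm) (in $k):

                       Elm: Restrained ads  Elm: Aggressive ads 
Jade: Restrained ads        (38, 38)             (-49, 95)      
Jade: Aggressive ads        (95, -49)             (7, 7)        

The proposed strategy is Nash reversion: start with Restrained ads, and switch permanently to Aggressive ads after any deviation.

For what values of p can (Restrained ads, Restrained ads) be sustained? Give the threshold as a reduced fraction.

57/88

Expected cooperation value is 38 + p·38 + p²·38 + … = 38/(1−p); deviation gives 95 + p·7/(1−p).
38 ≥ 95(1−p) + 7p ⇒ 88p ≥ 57 ⇒ p ≥ 57/88.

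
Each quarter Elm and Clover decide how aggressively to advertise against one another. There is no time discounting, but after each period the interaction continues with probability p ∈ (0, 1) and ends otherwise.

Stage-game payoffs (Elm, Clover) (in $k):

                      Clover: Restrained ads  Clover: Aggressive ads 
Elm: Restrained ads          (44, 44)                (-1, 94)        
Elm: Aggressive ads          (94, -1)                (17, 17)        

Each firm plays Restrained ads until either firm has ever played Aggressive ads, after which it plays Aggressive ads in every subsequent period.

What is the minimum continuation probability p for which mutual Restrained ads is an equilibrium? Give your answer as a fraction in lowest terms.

50/77

With no time discounting, the continuation probability p plays the role of the discount factor.
Grim-trigger IC: 44/(1−p) ≥ 94 + 17p/(1−p) ⇒ p ≥ (94−44)/(94−17) = 50/77.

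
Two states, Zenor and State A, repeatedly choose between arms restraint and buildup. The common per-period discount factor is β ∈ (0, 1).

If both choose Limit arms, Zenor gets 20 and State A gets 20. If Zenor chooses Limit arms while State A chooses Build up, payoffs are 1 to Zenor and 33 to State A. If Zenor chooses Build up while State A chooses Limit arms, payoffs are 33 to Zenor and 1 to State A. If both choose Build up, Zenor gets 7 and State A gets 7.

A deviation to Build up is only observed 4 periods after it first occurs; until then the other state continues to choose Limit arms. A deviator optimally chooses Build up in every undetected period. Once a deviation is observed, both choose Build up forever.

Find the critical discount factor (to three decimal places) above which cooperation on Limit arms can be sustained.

0.841

The best deviation is to choose Build up for all 4 undetected periods, earning 33 each, then 7 forever once detected.
Deviation value: 33(1−β^4)/(1−β) + 7β^4/(1−β); cooperation value: 20/(1−β).
IC: 20 ≥ 33(1−β^4) + 7β^4 = 33 − 26β^4.
So β^4 ≥ 13/26 = 1/2, giving β ≥ (1/2)^(1/4) ≈ 0.841.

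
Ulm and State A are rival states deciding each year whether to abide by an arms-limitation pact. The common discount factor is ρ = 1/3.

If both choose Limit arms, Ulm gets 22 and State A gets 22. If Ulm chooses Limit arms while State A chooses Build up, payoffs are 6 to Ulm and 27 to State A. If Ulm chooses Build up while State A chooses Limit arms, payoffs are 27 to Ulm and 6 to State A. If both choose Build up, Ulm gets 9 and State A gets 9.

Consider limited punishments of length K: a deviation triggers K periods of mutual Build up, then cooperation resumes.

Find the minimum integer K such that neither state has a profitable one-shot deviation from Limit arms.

2

IC: ρ(1−ρ^K)/(1−ρ) ≥ (27−22)/(22−9) = 5/13.
With ρ = 1/3: need 1 − ρ^K ≥ 5/13·(1−1/3)/(1/3), i.e. ρ^K ≤ 0.2308.
Since (1/3)^1 = 0.3333 and (1/3)^2 = 0.1111, the smallest such K is 2.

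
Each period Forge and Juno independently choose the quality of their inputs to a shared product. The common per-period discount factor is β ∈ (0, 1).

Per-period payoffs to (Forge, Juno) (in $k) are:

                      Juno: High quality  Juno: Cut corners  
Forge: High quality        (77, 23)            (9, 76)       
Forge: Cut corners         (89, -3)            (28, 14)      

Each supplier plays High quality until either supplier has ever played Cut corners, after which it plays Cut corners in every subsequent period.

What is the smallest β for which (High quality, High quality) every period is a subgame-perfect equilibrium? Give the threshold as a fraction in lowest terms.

Forge: cooperation gives 77 each period; deviation gives 89 once then 28 forever.
  77/(1−β) ≥ 89 + 28β/(1−β) ⇒ β ≥ 12/61.
Juno: cooperation gives 23 each period; deviation gives 76 once then 14 forever.
  β ≥ 53/62.
Both must hold, so the binding constraint is Juno's: β ≥ 53/62.

53/62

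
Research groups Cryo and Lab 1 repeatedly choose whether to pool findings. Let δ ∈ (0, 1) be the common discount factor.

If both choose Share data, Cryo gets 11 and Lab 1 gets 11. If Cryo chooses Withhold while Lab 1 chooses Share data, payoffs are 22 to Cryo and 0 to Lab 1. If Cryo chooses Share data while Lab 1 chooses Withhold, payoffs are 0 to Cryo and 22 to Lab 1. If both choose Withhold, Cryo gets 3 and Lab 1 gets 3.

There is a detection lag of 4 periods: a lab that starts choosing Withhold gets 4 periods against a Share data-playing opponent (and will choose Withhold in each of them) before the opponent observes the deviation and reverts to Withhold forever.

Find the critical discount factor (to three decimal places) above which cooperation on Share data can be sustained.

Deviating for the 4 undetected periods gains 22−11 = 11 per period over cooperation, then loses 11−3 = 8 per period forever once punishment starts.
Gain: 11(1 + δ + … + δ^3); loss: 8·δ^4/(1−δ).
No profitable deviation ⇔ 11(1−δ^4) ≤ 8·δ^4, i.e. δ^4 ≥ 11/(11+8) = 11/19.
Hence δ ≥ (11/19)^(1/4) ≈ 0.872.

0.872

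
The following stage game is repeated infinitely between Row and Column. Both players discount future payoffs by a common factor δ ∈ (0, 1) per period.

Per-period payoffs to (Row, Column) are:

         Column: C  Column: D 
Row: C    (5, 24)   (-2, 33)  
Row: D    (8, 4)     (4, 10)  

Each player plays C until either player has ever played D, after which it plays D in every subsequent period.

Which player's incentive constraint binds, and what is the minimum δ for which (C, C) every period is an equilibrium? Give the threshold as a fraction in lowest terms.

Row; δ ≥ 3/4

Row's threshold: (8−5)/(8−4) = 3/4.
Column's threshold: (33−24)/(33−10) = 9/23.
3/4 > 9/23, so Row binds and δ* = 3/4.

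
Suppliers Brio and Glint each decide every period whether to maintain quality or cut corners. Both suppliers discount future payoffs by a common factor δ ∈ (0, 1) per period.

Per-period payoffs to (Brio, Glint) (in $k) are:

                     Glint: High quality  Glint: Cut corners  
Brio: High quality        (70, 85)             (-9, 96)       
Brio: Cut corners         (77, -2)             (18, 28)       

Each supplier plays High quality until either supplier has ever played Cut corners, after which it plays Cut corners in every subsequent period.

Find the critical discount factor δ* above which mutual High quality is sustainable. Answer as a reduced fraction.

Brio: cooperation gives 70 each period; deviation gives 77 once then 18 forever.
  70/(1−δ) ≥ 77 + 18δ/(1−δ) ⇒ δ ≥ 7/59.
Glint: cooperation gives 85 each period; deviation gives 96 once then 28 forever.
  δ ≥ 11/68.
Both must hold, so the binding constraint is Glint's: δ ≥ 11/68.

11/68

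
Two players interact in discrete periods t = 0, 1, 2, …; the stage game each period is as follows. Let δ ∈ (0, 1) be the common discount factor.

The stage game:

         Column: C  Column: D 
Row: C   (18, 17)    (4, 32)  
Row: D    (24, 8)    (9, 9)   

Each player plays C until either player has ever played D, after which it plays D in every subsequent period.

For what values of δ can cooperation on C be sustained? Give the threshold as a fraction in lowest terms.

15/23

Row: cooperation gives 18 each period; deviation gives 24 once then 9 forever.
  18/(1−δ) ≥ 24 + 9δ/(1−δ) ⇒ δ ≥ 6/15 = 2/5.
Column: cooperation gives 17 each period; deviation gives 32 once then 9 forever.
  δ ≥ 15/23.
Both must hold, so the binding constraint is Column's: δ ≥ 15/23.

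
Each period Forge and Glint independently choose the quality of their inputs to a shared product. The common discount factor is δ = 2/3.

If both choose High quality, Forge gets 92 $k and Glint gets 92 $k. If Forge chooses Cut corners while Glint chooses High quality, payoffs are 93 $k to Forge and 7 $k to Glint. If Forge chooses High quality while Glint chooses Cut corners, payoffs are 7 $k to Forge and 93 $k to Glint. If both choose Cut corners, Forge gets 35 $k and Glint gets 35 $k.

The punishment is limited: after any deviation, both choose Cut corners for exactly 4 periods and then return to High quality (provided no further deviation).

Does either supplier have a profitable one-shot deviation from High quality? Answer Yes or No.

A one-shot deviation gives 93 now, then 35 for 4 periods, then back to 92.
Gain from deviating: (93−92) today; loss: (92−35) in each of the next 4 periods.
No-deviation condition: (92−35)(δ+…+δ^4) ≥ 93−92, i.e. δ+…+δ^4 ≥ 1/57.
At δ = 2/3: δ+…+δ^4 = 1.6049 ≥ 0.0175.
So cooperation is sustainable.

No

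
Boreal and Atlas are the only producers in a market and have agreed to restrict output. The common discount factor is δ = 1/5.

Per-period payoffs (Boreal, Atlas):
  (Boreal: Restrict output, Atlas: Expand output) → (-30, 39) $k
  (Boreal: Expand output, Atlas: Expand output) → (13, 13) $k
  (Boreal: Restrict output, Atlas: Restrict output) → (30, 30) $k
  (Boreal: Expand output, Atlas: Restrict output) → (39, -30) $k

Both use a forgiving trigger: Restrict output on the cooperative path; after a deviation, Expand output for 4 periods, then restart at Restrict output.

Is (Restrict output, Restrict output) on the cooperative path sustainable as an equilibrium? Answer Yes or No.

A one-shot deviation gives 39 now, then 13 for 4 periods, then back to 30.
Gain from deviating: (39−30) today; loss: (30−13) in each of the next 4 periods.
No-deviation condition: (30−13)(δ+…+δ^4) ≥ 39−30, i.e. δ+…+δ^4 ≥ 9/17.
At δ = 1/5: δ+…+δ^4 = 0.2496 < 0.5294.
So cooperation is not sustainable.

No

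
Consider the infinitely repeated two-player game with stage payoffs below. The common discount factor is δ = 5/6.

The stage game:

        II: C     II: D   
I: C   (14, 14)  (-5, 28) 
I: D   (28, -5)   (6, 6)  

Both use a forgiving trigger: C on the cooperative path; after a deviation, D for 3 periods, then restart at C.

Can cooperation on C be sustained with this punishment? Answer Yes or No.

Comparing payoff streams over the 4 periods until play realigns: cooperate → 14(1+δ+…+δ^3); deviate → 28 + 6(δ+…+δ^3).
Cooperation is sustained iff (14−6)(δ+…+δ^3) ≥ 28−14.
δ+…+δ^3 = 5/6·(1−(5/6)^3)/(1−5/6) = 2.1065, and (28−14)/(14−6) = 1.7500.
2.1065 ≥ 1.7500, so cooperation is sustainable.

Yes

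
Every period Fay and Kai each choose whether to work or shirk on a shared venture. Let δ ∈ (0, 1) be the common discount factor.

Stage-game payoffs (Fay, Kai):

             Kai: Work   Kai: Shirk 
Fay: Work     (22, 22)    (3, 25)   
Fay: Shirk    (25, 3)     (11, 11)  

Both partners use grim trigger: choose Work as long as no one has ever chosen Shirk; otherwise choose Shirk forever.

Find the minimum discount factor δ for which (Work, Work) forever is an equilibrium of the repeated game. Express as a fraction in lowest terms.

3/14

22/(1−δ) ≥ 25 + 11δ/(1−δ)
22 ≥ 25 − 14δ
δ ≥ 3/14.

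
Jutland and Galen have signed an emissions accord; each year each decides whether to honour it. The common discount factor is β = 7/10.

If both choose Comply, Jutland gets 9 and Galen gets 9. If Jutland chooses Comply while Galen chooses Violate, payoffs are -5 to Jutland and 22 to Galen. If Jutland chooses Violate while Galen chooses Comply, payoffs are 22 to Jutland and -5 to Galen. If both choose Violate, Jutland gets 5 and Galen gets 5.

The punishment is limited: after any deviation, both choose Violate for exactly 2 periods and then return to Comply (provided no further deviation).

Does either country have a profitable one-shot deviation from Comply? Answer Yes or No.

Yes

A one-shot deviation gives 22 now, then 5 for 2 periods, then back to 9.
Gain from deviating: (22−9) today; loss: (9−5) in each of the next 2 periods.
No-deviation condition: (9−5)(β+…+β^2) ≥ 22−9, i.e. β+…+β^2 ≥ 13/4.
At β = 7/10: β+…+β^2 = 1.1900 < 3.2500.
So cooperation is not sustainable.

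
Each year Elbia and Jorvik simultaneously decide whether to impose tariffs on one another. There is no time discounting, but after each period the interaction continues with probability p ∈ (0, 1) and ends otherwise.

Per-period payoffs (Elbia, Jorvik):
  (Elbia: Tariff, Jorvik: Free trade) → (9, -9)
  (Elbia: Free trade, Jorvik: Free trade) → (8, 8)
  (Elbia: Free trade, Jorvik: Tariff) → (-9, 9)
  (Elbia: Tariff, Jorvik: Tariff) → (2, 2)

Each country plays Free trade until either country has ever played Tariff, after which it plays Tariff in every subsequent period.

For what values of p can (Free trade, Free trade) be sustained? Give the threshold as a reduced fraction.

1/7

With no time discounting, the continuation probability p plays the role of the discount factor.
Grim-trigger IC: 8/(1−p) ≥ 9 + 2p/(1−p) ⇒ p ≥ (9−8)/(9−2) = 1/7.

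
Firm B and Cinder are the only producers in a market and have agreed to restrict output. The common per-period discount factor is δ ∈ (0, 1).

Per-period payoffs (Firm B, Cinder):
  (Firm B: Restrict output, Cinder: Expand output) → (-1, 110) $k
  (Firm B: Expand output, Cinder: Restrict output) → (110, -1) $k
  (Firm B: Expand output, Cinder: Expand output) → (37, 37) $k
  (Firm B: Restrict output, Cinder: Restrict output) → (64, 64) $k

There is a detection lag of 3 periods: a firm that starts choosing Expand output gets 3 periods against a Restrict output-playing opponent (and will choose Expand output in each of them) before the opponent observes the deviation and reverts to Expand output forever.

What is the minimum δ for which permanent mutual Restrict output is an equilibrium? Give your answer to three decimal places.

0.857

Deviating for the 3 undetected periods gains 110−64 = 46 per period over cooperation, then loses 64−37 = 27 per period forever once punishment starts.
Gain: 46(1 + δ + … + δ^2); loss: 27·δ^3/(1−δ).
No profitable deviation ⇔ 46(1−δ^3) ≤ 27·δ^3, i.e. δ^3 ≥ 46/(46+27) = 46/73.
Hence δ ≥ (46/73)^(1/3) ≈ 0.857.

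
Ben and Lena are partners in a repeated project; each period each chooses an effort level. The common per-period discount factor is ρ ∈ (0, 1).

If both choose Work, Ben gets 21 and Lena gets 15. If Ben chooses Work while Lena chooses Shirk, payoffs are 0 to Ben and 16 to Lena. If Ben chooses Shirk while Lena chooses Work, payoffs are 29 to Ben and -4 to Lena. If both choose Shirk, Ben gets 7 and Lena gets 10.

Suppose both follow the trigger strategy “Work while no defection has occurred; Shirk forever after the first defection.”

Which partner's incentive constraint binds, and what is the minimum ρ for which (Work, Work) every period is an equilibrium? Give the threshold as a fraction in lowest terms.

Ben; ρ ≥ 4/11

For Ben: deviation gain 29−21 = 8, per-period punishment loss 21−7 = 14. IC gives ρ ≥ 8/22 = 4/11.
For Lena: gain 1, loss 5 per period, so ρ ≥ 1/6.
The tighter constraint is Ben's, so cooperation needs ρ ≥ 4/11.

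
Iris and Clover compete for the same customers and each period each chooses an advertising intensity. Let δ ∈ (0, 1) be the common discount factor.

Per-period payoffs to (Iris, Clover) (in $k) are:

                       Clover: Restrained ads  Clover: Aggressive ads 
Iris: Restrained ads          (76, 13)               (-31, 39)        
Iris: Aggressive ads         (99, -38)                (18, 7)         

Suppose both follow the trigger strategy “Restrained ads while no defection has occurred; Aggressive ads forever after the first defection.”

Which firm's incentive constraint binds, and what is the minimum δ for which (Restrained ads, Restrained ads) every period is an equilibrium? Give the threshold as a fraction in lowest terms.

Clover; δ ≥ 13/16

Iris's threshold: (99−76)/(99−18) = 23/81.
Clover's threshold: (39−13)/(39−7) = 13/16.
23/81 < 13/16, so Clover binds and δ* = 13/16.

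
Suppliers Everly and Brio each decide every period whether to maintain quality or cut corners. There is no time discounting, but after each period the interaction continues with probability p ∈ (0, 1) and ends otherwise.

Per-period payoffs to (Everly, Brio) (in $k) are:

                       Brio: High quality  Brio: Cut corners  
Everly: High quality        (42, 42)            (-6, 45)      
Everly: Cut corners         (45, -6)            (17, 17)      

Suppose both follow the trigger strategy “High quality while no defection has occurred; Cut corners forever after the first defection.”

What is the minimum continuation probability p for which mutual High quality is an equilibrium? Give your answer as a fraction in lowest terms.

3/28

Expected cooperation value is 42 + p·42 + p²·42 + … = 42/(1−p); deviation gives 45 + p·17/(1−p).
42 ≥ 45(1−p) + 17p ⇒ 28p ≥ 3 ⇒ p ≥ 3/28.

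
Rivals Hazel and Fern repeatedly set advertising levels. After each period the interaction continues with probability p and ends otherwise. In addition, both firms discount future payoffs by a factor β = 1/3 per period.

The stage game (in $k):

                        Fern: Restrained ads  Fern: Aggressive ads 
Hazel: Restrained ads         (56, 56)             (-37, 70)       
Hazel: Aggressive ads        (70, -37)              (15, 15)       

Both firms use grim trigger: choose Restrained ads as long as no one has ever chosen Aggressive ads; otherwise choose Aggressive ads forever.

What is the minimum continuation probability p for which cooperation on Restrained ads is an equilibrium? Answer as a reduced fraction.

Expected continuation weight on next period's payoff is β·p = 1/3·p, which plays the role of the discount factor.
Cooperation requires 1/3·p ≥ (70−56)/(70−15) = 14/55, hence p ≥ 42/55.

42/55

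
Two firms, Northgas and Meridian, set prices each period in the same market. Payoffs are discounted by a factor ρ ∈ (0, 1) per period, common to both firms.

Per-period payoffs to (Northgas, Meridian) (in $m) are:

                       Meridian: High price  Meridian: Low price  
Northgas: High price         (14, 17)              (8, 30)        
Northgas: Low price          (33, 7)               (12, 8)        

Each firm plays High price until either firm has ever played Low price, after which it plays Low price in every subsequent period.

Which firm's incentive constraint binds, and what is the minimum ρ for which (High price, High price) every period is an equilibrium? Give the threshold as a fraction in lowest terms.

Northgas: cooperation gives 14 each period; deviation gives 33 once then 12 forever.
  14/(1−ρ) ≥ 33 + 12ρ/(1−ρ) ⇒ ρ ≥ 19/21.
Meridian: cooperation gives 17 each period; deviation gives 30 once then 8 forever.
  ρ ≥ 13/22.
Both must hold, so the binding constraint is Northgas's: ρ ≥ 19/21.

Northgas; ρ ≥ 19/21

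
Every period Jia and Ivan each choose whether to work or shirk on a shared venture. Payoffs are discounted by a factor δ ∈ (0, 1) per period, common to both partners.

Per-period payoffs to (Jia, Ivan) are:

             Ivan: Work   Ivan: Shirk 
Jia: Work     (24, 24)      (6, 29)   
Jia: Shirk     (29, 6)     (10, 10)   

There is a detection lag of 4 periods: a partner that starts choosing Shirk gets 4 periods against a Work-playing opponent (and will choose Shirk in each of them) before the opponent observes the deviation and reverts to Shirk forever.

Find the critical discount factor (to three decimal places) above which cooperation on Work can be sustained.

Deviating for the 4 undetected periods gains 29−24 = 5 per period over cooperation, then loses 24−10 = 14 per period forever once punishment starts.
Gain: 5(1 + δ + … + δ^3); loss: 14·δ^4/(1−δ).
No profitable deviation ⇔ 5(1−δ^4) ≤ 14·δ^4, i.e. δ^4 ≥ 5/(5+14) = 5/19.
Hence δ ≥ (5/19)^(1/4) ≈ 0.716.

0.716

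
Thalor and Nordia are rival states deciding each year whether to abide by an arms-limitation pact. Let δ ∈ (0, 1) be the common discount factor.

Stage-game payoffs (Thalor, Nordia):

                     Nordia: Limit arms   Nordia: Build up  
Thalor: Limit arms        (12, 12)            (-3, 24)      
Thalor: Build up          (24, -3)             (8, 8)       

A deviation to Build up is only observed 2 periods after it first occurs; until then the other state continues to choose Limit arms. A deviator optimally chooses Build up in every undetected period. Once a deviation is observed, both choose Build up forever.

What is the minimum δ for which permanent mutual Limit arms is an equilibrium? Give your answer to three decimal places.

The best deviation is to choose Build up for all 2 undetected periods, earning 24 each, then 8 forever once detected.
Deviation value: 24(1−δ^2)/(1−δ) + 8δ^2/(1−δ); cooperation value: 12/(1−δ).
IC: 12 ≥ 24(1−δ^2) + 8δ^2 = 24 − 16δ^2.
So δ^2 ≥ 12/16 = 3/4, giving δ ≥ (3/4)^(1/2) ≈ 0.866.

0.866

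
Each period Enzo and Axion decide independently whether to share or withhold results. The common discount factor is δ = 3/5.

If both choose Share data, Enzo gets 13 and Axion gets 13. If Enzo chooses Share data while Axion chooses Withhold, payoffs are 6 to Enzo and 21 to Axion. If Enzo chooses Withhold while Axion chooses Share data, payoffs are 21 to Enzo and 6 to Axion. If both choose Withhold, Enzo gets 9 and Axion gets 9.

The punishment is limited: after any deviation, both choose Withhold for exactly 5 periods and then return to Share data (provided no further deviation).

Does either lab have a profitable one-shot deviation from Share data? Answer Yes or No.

IC: δ+…+δ^5 ≥ (21−13)/(13−9) = 2.
At δ = 3/5: partial sum = 1.3834 < 2.0000. Cooperation not sustainable.

Yes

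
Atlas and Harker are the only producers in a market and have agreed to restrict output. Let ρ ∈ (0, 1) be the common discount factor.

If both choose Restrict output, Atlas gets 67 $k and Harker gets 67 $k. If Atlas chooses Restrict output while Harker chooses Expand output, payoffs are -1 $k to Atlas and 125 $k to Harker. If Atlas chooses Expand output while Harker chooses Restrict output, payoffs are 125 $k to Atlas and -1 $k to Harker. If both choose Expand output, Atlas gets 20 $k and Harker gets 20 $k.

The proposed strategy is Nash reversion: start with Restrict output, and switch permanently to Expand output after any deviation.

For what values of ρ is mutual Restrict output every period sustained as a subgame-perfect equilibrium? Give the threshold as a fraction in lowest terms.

58/105

One-period gain from deviating is 125 − 67 = 58. The loss is 67 − 20 = 47 in every subsequent period, with present value 47·ρ/(1−ρ).
Deviation is unprofitable when 47·ρ/(1−ρ) ≥ 58, i.e. ρ/(1−ρ) ≥ 58/47.
Equivalently ρ ≥ 58/(58+47) = 58/105.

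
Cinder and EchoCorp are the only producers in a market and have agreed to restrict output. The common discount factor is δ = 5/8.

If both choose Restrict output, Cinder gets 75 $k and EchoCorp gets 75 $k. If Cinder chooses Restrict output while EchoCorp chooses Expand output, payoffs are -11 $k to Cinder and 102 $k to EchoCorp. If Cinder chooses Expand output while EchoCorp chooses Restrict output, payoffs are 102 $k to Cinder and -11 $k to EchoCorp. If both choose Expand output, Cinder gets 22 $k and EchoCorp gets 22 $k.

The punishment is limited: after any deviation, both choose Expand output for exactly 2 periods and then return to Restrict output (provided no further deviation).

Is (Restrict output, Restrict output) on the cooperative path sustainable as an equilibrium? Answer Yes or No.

A one-shot deviation gives 102 now, then 22 for 2 periods, then back to 75.
Gain from deviating: (102−75) today; loss: (75−22) in each of the next 2 periods.
No-deviation condition: (75−22)(δ+…+δ^2) ≥ 102−75, i.e. δ+…+δ^2 ≥ 27/53.
At δ = 5/8: δ+…+δ^2 = 1.0156 ≥ 0.5094.
So cooperation is sustainable.

Yes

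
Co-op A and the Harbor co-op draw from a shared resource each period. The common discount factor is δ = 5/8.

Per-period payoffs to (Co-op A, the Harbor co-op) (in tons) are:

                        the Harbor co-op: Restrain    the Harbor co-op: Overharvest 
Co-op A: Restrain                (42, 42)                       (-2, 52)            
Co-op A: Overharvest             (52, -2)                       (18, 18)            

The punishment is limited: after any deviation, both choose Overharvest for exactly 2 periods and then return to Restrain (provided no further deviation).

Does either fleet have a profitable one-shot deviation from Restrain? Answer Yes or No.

No

IC: δ+…+δ^2 ≥ (52−42)/(42−18) = 5/12.
At δ = 5/8: partial sum = 1.0156 ≥ 0.4167. Cooperation sustainable.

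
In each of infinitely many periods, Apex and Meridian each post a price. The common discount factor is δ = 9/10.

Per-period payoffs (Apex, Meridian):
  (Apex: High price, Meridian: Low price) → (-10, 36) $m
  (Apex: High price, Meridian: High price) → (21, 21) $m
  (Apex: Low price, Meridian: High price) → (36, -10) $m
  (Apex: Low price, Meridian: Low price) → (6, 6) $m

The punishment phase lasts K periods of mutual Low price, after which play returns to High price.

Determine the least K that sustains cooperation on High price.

Need Σ_{k=1}^{K} δ^k ≥ (36−21)/(21−6) = 1.0000 at δ = 9/10.
At K = 1 the sum is 0.9000 < 1.0000; at K = 2 it is 1.7100 ≥ 1.0000.
So the minimum punishment length is K = 2.

2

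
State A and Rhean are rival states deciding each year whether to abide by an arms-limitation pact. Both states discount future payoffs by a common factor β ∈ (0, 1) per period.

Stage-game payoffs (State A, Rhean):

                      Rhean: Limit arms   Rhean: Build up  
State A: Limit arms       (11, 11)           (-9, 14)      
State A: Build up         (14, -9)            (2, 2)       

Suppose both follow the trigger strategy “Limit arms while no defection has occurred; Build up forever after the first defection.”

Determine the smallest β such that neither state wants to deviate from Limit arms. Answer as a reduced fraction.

1/4

11/(1−β) ≥ 14 + 2β/(1−β)
11 ≥ 14 − 12β
β ≥ 3/12 = 1/4.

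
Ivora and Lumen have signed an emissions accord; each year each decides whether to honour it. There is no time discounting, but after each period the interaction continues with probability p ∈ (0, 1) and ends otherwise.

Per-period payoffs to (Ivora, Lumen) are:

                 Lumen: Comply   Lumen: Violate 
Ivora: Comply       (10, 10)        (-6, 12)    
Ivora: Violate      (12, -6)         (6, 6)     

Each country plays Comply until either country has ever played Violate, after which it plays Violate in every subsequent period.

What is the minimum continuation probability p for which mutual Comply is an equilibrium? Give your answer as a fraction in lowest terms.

With no time discounting, the continuation probability p plays the role of the discount factor.
Grim-trigger IC: 10/(1−p) ≥ 12 + 6p/(1−p) ⇒ p ≥ (12−10)/(12−6) = 1/3.

1/3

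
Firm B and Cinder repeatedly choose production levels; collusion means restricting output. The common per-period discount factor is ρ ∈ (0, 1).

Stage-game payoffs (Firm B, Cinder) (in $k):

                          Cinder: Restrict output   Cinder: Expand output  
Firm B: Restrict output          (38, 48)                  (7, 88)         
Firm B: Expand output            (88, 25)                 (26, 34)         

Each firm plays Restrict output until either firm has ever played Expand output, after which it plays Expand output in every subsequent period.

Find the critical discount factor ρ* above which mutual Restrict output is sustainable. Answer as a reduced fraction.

Firm B's threshold: (88−38)/(88−26) = 25/31.
Cinder's threshold: (88−48)/(88−34) = 20/27.
25/31 > 20/27, so Firm B binds and ρ* = 25/31.

25/31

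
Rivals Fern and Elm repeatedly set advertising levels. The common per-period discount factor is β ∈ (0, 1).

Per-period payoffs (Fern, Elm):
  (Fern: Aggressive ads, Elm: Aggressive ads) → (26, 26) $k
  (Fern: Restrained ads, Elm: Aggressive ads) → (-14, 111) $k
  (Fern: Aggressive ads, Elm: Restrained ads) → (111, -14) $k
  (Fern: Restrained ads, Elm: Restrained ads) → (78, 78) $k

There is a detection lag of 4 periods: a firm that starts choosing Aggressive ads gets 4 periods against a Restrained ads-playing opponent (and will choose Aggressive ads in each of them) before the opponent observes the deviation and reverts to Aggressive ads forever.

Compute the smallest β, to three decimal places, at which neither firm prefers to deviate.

0.789

Deviating for the 4 undetected periods gains 111−78 = 33 per period over cooperation, then loses 78−26 = 52 per period forever once punishment starts.
Gain: 33(1 + β + … + β^3); loss: 52·β^4/(1−β).
No profitable deviation ⇔ 33(1−β^4) ≤ 52·β^4, i.e. β^4 ≥ 33/(33+52) = 33/85.
Hence β ≥ (33/85)^(1/4) ≈ 0.789.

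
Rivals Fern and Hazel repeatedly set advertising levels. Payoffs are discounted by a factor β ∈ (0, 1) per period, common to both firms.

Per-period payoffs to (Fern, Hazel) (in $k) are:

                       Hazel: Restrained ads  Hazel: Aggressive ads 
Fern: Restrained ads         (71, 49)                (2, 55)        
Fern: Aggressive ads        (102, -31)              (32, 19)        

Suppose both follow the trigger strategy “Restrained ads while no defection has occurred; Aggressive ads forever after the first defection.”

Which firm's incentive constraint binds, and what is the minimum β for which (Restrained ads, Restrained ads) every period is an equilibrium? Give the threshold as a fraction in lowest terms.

Fern's threshold: (102−71)/(102−32) = 31/70.
Hazel's threshold: (55−49)/(55−19) = 1/6.
31/70 > 1/6, so Fern binds and β* = 31/70.

Fern; β ≥ 31/70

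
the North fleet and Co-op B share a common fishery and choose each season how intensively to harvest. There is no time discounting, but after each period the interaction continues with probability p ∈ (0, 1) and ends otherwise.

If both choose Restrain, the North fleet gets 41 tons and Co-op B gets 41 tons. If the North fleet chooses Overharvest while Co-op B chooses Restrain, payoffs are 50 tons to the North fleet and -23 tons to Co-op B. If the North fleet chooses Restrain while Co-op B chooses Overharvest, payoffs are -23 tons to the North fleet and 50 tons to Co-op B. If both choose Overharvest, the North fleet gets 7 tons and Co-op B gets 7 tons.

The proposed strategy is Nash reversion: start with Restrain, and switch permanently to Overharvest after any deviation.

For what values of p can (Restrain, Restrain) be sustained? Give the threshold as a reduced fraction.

9/43

With no time discounting, the continuation probability p plays the role of the discount factor.
Grim-trigger IC: 41/(1−p) ≥ 50 + 7p/(1−p) ⇒ p ≥ (50−41)/(50−7) = 9/43.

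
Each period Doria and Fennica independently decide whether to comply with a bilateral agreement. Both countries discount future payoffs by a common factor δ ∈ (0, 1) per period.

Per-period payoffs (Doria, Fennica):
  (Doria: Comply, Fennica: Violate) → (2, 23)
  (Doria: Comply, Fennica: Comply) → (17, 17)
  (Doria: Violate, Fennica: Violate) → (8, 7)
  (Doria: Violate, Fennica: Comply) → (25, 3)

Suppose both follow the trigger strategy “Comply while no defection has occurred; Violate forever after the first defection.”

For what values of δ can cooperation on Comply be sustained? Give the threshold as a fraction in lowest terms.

8/17

Doria's threshold: (25−17)/(25−8) = 8/17.
Fennica's threshold: (23−17)/(23−7) = 3/8.
8/17 > 3/8, so Doria binds and δ* = 8/17.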